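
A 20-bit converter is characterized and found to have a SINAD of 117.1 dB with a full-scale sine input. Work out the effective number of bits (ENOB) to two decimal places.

ENOB = (SINAD − 1.76) / 6.02 = (117.1 − 1.76)/6.02 = 19.159.

19.16 bits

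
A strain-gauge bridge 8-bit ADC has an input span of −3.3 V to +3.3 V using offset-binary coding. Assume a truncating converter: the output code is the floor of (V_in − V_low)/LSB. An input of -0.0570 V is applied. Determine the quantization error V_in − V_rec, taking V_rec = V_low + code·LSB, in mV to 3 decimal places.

20.344 mV

One LSB is 6.6 V / 256 = 25.781 mV.
(V_in − V_low)/LSB = (-0.0570 − (−3.3))/0.0257812 = 125.7891 → code 125 (floor).
Reconstructed: -0.07734375 V.
Error = -0.0570 − (−0.07734375) = 0.0203438 V = 20.344 mV.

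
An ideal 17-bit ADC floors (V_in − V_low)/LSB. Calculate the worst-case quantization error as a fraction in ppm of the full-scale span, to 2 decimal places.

7.63 ppm

Truncating → worst-case error = 1 LSB = V_FS/2^17, so 1e+06/131072 = 7.62939 ppm of full scale.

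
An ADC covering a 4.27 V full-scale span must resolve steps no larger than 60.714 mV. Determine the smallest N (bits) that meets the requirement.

7 bits

Number of steps required ≥ 4.27 V / 60.714 mV = 70.33.
Need 2^N ≥ 70.33; 2^6 = 64, 2^7 = 128.
Minimum N = 7.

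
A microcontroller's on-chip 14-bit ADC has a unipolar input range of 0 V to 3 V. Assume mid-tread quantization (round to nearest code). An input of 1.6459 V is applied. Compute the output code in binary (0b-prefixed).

code 0b10001100011101 (decimal 8989)

LSB = 3 V / 16384 = 183.11 µV.
Input sits at 8988.809 steps above V_low.
round(8988.809) = 8989.
In binary (0b-prefixed): 0b10001100011101.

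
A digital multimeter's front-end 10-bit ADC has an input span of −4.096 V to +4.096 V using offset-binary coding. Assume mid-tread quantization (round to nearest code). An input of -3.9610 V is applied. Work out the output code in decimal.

LSB = 8.192 V / 1024 = 8.000 mV.
(V_in − V_low)/LSB = (-3.9610 − (−4.096)) / 0.008 = 16.875.
So the output code is 17.

code 17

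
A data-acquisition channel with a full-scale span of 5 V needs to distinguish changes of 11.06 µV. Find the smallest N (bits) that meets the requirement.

19 bits

Number of steps required ≥ 5 V / 11.06 µV = 452079.57.
Need 2^N ≥ 452079.57; 2^18 = 262144, 2^19 = 524288.
Minimum N = 19.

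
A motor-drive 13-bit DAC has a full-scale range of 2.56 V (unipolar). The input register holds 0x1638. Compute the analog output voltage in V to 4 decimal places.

LSB = 2.56 V / 2^13 = 312.50 µV.
Code 0x1638 = 5688 decimal.
V_out = 0 + 5688 × 0.0003125 V = 1.7775 V.

1.7775 V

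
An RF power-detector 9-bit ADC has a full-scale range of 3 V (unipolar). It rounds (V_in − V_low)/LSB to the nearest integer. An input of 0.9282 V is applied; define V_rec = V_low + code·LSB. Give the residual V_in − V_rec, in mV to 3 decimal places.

LSB = 3/2^9 = 5.859 mV.
Scaled input = 158.4128 LSBs, so code = 158.
V_rec = 0 + 158·0.00585938 = 0.92578125 V.
Error = 0.9282 − 0.92578125 = 0.00241875 V = 2.419 mV.

2.419 mV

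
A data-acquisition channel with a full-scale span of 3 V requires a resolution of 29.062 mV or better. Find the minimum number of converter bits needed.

Number of steps required ≥ 3 V / 29.062 mV = 103.23.
Need 2^N ≥ 103.23; 2^6 = 64, 2^7 = 128.
Minimum N = 7.

7 bits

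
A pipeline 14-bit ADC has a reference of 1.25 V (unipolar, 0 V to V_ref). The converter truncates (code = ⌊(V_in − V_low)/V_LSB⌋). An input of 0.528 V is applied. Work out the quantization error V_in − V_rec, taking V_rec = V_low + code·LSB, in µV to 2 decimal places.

LSB = 1.25/2^14 = 76.29 µV.
(0.528 − 0)/7.62939e-05 = 6920.6016; ⌊·⌋ gives code 6920.
Reconstructed: 0.5279541 V.
V_in − V_rec = 4.58984e-05 V = 45.90 µV.

45.90 µV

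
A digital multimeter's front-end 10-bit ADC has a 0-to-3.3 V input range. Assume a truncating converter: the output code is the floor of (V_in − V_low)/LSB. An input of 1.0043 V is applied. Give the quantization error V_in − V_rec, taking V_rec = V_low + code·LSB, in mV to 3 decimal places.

One LSB is 3.3 V / 1024 = 3.223 mV.
Scaled input = 311.6373 LSBs, so code = 311.
Code 311 maps back to 0 + 311×0.00322266 V = 1.0022461 V.
Difference: 0.00205391 V → 2.054 mV.

2.054 mV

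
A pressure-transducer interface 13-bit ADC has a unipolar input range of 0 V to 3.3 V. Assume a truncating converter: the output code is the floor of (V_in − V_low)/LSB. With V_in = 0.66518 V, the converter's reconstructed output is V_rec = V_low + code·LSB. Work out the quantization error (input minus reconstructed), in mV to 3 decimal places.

0.104 mV

LSB = 3.3/2^13 = 402.83 µV.
(V_in − V_low)/LSB = (0.66518 − 0)/0.000402832 = 1651.2590 → code 1651 (floor).
Code 1651 maps back to 0 + 1651×0.000402832 V = 0.66507568 V.
V_in − V_rec = 0.000104316 V = 0.104 mV.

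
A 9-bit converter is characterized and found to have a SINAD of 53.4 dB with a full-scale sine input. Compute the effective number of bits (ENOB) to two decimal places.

ENOB = (SINAD − 1.76) / 6.02 = (53.4 − 1.76)/6.02 = 8.578.

8.58 bits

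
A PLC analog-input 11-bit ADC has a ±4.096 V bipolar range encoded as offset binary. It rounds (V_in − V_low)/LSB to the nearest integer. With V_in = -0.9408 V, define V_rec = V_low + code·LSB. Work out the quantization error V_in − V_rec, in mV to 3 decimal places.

-0.800 mV

LSB = 8.192/2^11 = 4.000 mV.
(-0.9408 − (−4.096))/0.004 = 788.8000; round gives code 789.
Code 789 maps back to (−4.096) + 789×0.004 V = -0.94 V.
Error = -0.9408 − (−0.94) = -0.0008 V = -0.800 mV.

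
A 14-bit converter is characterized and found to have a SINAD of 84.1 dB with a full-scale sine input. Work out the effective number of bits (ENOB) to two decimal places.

ENOB = (SINAD − 1.76) / 6.02 = (84.1 − 1.76)/6.02 = 13.678.

13.68 bits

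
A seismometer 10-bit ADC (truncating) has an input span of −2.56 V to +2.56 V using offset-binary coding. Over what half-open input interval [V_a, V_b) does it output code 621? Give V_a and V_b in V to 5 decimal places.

[0.54500 V, 0.55000 V)

LSB = 5.12/2^10 = 5.000 mV.
V_a = V_low + 621·LSB = 0.545 V; V_b = V_low + 622·LSB = 0.55 V.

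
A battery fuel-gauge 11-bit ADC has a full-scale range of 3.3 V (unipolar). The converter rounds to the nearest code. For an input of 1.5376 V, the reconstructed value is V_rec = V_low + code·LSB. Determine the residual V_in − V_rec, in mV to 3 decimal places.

0.393 mV

One LSB is 3.3 V / 2048 = 1.611 mV.
(V_in − V_low)/LSB = (1.5376 − 0)/0.00161133 = 954.2439 → code 954 (round).
Reconstructed: 1.537207 V.
Difference: 0.000392969 V → 0.393 mV.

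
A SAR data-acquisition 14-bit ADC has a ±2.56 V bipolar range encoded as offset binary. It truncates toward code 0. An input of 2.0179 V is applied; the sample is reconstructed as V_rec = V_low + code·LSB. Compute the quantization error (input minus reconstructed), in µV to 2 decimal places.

Step size: 5.12 V ÷ 2^14 = 312.50 µV.
(V_in − V_low)/LSB = (2.0179 − (−2.56))/0.0003125 = 14649.2800 → code 14649 (floor).
Code 14649 maps back to (−2.56) + 14649×0.0003125 V = 2.0178125 V.
Difference: 8.75e-05 V → 87.50 µV.

87.50 µV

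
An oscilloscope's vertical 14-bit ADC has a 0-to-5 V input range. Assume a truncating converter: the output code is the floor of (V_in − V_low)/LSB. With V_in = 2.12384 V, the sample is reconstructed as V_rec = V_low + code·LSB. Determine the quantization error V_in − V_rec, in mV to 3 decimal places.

One LSB is 5 V / 16384 = 305.18 µV.
Scaled input = 6959.3989 LSBs, so code = 6959.
V_rec = 0 + 6959·0.000305176 = 2.1237183 V.
Difference: 0.000121738 V → 0.122 mV.

0.122 mV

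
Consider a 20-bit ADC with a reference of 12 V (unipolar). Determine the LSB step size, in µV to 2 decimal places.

11.44 µV

Full-scale span = 12 V.
LSB = 12 / 2^20 = 12 / 1048576 = 1.14441e-05 V = 11.44 µV.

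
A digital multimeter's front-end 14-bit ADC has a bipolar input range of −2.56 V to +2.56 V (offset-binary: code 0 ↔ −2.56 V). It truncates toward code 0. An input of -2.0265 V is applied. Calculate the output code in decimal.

code 1707

With 16384 levels over 5.12 V, one step is 312.50 µV.
Input sits at 1707.200 steps above V_low.
⌊·⌋(1707.200) = 1707.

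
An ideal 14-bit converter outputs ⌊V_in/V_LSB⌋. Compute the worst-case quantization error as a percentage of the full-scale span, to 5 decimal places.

Truncating → worst-case error = 1 LSB = V_FS/2^14, so 100/16384 = 0.00610352 % of full scale.

0.00610 %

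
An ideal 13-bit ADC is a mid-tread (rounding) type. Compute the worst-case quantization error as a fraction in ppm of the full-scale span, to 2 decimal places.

61.04 ppm

Rounding → worst-case error = ½ LSB = V_FS/2^14, so 1e+06/16384 = 61.0352 ppm of full scale.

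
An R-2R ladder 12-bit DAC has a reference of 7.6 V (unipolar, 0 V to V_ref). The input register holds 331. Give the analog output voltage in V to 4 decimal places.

0.6142 V

LSB = 7.6 V / 2^12 = 1.855 mV.
V_out = 0 + 331 × 0.00185547 V = 0.61416 V.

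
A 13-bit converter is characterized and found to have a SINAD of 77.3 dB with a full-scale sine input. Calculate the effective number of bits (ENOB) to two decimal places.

12.55 bits

ENOB = (SINAD − 1.76) / 6.02 = (77.3 − 1.76)/6.02 = 12.548.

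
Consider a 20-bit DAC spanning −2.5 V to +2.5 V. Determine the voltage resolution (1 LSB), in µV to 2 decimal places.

Full-scale span = 5 V.
LSB = 5 / 2^20 = 5 / 1048576 = 4.76837e-06 V = 4.77 µV.

4.77 µV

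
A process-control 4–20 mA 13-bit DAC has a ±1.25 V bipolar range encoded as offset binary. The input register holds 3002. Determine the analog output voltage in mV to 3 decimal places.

LSB = 2.5 V / 2^13 = 305.18 µV.
V_out = (−1.25) + 3002 × 0.000305176 V = -0.333862 V.
= -333.862 mV.

-333.862 mV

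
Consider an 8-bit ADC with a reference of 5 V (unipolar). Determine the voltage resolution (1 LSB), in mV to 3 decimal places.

19.531 mV

Full-scale span = 5 V.
LSB = 5 / 2^8 = 5 / 256 = 0.0195312 V = 19.531 mV.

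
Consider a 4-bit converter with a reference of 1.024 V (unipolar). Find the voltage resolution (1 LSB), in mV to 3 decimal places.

Full-scale span = 1.024 V.
LSB = 1.024 / 2^4 = 1.024 / 16 = 0.064 V = 64.000 mV.

64.000 mV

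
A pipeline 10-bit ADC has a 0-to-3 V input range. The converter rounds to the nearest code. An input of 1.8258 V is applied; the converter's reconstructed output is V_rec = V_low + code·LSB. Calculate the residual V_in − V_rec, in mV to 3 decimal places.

Step size: 3 V ÷ 2^10 = 2.930 mV.
(1.8258 − 0)/0.00292969 = 623.2064; round gives code 623.
Reconstructed: 1.8251953 V.
Difference: 0.000604687 V → 0.605 mV.

0.605 mV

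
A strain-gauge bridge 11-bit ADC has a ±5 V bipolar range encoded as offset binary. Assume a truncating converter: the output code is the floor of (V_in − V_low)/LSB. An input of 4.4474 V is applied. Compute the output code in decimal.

code 1934

LSB = 10 V / 2048 = 4.883 mV.
Input sits at 1934.828 steps above V_low.
So the output code is 1934.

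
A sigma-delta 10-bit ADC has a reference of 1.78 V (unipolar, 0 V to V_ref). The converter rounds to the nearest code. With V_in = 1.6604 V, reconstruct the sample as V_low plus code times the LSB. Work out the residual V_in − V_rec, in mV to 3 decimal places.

0.341 mV

One LSB is 1.78 V / 1024 = 1.738 mV.
(V_in − V_low)/LSB = (1.6604 − 0)/0.00173828 = 955.1964 → code 955 (round).
Reconstructed: 1.6600586 V.
Difference: 0.000341406 V → 0.341 mV.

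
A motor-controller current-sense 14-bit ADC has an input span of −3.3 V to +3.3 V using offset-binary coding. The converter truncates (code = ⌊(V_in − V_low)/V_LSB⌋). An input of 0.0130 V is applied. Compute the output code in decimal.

code 8224

Full-scale span = 6.6 V; LSB = 6.6/2^14 = 402.83 µV.
Input sits at 8224.272 steps above V_low.
Floor → code 8224.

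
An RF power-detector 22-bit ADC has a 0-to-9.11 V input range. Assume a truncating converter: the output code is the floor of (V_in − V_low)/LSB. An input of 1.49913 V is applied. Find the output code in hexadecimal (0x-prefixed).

Full-scale span = 9.11 V; LSB = 9.11/2^22 = 2.17 µV.
(V_in − V_low)/LSB = (1.49913 − 0) / 2.17199e-06 = 690209.326.
So the output code is 690209.
In hexadecimal (0x-prefixed): 0xA8821.

code 0xA8821 (decimal 690209)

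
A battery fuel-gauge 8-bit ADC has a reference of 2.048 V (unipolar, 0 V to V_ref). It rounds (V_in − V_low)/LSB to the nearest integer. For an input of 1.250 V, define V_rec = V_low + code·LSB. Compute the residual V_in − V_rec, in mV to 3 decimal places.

Step size: 2.048 V ÷ 2^8 = 8.000 mV.
(1.250 − 0)/0.008 = 156.2500; round gives code 156.
V_rec = 0 + 156·0.008 = 1.248 V.
Difference: 0.002 V → 2.000 mV.

2.000 mV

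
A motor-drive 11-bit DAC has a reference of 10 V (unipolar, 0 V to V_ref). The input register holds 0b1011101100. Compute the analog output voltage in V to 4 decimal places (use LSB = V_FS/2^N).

3.6523 V

LSB = 10 V / 2^11 = 4.883 mV.
Code 0b1011101100 = 748 decimal.
V_out = 0 + 748 × 0.00488281 V = 3.65234 V.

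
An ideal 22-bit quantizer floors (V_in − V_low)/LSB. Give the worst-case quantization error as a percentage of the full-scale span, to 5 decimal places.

Truncating → worst-case error = 1 LSB = V_FS/2^22, so 100/4194304 = 2.38419e-05 % of full scale.

0.00002 %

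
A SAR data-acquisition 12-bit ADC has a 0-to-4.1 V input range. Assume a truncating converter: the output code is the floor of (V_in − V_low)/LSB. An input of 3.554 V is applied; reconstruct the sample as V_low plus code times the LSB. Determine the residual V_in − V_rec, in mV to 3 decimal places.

Step size: 4.1 V ÷ 2^12 = 1.001 mV.
(V_in − V_low)/LSB = (3.554 − 0)/0.00100098 = 3550.5327 → code 3550 (floor).
V_rec = 0 + 3550·0.00100098 = 3.5534668 V.
V_in − V_rec = 0.000533203 V = 0.533 mV.

0.533 mV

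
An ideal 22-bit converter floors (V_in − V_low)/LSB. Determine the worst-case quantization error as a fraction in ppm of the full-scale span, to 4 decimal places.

Truncating → worst-case error = 1 LSB = V_FS/2^22, so 1e+06/4194304 = 0.238419 ppm of full scale.

0.2384 ppm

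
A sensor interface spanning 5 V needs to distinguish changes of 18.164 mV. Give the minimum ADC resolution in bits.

Number of steps required ≥ 5 V / 18.164 mV = 275.27.
Need 2^N ≥ 275.27; 2^8 = 256, 2^9 = 512.
Minimum N = 9.

9 bits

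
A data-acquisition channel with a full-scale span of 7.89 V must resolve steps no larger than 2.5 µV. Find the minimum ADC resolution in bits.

22 bits

Number of steps required ≥ 7.89 V / 2.5 µV = 3156000.00.
Need 2^N ≥ 3156000.00; 2^21 = 2097152, 2^22 = 4194304.
Minimum N = 22.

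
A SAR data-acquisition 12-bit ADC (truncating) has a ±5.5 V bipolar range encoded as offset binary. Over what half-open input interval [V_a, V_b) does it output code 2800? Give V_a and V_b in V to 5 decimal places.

[2.01953 V, 2.02222 V)

LSB = 11/2^12 = 2.686 mV.
V_a = V_low + 2800·LSB = 2.01953 V; V_b = V_low + 2801·LSB = 2.02222 V.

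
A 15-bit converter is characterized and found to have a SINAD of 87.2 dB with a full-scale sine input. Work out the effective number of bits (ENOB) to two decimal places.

14.19 bits

ENOB = (SINAD − 1.76) / 6.02 = (87.2 − 1.76)/6.02 = 14.193.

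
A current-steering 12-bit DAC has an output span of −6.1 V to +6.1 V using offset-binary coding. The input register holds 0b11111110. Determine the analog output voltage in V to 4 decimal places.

-5.3435 V

LSB = 12.2 V / 2^12 = 2.979 mV.
Code 0b11111110 = 254 decimal.
V_out = (−6.1) + 254 × 0.00297852 V = -5.34346 V.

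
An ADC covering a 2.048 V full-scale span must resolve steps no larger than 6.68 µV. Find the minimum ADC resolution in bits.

Number of steps required ≥ 2.048 V / 6.68 µV = 306586.83.
Need 2^N ≥ 306586.83; 2^18 = 262144, 2^19 = 524288.
Minimum N = 19.

19 bits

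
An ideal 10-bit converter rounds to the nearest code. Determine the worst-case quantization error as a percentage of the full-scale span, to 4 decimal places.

Rounding → worst-case error = ½ LSB = V_FS/2^11, so 100/2048 = 0.0488281 % of full scale.

0.0488 %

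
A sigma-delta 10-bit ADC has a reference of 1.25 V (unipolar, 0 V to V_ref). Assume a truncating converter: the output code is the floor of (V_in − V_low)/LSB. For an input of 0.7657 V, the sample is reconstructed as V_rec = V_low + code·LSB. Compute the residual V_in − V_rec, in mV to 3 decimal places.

0.319 mV

Step size: 1.25 V ÷ 2^10 = 1.221 mV.
Scaled input = 627.2614 LSBs, so code = 627.
V_rec = 0 + 627·0.0012207 = 0.76538086 V.
Difference: 0.000319141 V → 0.319 mV.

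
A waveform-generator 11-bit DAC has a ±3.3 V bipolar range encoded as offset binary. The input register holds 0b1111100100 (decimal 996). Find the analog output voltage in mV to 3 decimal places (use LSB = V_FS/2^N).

LSB = 6.6 V / 2^11 = 3.223 mV.
Code 0b1111100100 = 996 decimal.
V_out = (−3.3) + 996 × 0.00322266 V = -0.0902344 V.
= -90.234 mV.

-90.234 mV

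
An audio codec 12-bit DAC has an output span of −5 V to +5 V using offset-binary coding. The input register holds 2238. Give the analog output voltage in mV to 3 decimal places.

463.867 mV

LSB = 10 V / 2^12 = 2.441 mV.
V_out = (−5) + 2238 × 0.00244141 V = 0.463867 V.
= 463.867 mV.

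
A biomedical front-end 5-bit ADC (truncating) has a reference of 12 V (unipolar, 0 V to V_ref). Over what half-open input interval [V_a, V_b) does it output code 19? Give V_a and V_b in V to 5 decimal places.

[7.12500 V, 7.50000 V)

LSB = 12/2^5 = 375.000 mV.
V_a = V_low + 19·LSB = 7.125 V; V_b = V_low + 20·LSB = 7.5 V.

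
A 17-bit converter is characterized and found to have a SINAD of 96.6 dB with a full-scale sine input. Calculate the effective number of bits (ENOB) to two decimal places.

15.75 bits

ENOB = (SINAD − 1.76) / 6.02 = (96.6 − 1.76)/6.02 = 15.754.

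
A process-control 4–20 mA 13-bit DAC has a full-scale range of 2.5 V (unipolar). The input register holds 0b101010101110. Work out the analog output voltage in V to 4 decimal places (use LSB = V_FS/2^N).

0.8344 V

LSB = 2.5 V / 2^13 = 305.18 µV.
Code 0b101010101110 = 2734 decimal.
V_out = 0 + 2734 × 0.000305176 V = 0.834351 V.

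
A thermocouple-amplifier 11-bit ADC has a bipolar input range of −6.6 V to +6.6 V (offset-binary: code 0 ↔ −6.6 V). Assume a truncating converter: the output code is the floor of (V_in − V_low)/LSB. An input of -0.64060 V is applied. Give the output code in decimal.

Full-scale span = 13.2 V; LSB = 13.2/2^11 = 6.445 mV.
(-0.64060 − (−6.6)) / 0.00644531 = 924.610 LSBs.
Floor → code 924.

code 924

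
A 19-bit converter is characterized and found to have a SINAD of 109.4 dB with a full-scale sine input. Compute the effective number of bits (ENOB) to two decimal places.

17.88 bits

ENOB = (SINAD − 1.76) / 6.02 = (109.4 − 1.76)/6.02 = 17.880.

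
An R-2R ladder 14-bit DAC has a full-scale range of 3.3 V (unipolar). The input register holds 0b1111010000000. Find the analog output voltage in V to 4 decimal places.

1.5727 V

LSB = 3.3 V / 2^14 = 201.42 µV.
Code 0b1111010000000 = 7808 decimal.
V_out = 0 + 7808 × 0.000201416 V = 1.57266 V.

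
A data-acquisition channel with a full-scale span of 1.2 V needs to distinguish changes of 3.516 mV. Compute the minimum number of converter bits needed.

Number of steps required ≥ 1.2 V / 3.516 mV = 341.30.
Need 2^N ≥ 341.30; 2^8 = 256, 2^9 = 512.
Minimum N = 9.

9 bits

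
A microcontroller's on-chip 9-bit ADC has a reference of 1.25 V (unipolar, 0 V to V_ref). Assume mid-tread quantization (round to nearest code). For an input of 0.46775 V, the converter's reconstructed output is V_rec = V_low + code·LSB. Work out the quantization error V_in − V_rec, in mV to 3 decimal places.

-1.000 mV

One LSB is 1.25 V / 512 = 2.441 mV.
Scaled input = 191.5904 LSBs, so code = 192.
Reconstructed: 0.46875 V.
Error = 0.46775 − 0.46875 = -0.001 V = -1.000 mV.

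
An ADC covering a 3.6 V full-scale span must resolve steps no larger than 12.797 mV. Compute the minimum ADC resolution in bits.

9 bits

Number of steps required ≥ 3.6 V / 12.797 mV = 281.32.
Need 2^N ≥ 281.32; 2^8 = 256, 2^9 = 512.
Minimum N = 9.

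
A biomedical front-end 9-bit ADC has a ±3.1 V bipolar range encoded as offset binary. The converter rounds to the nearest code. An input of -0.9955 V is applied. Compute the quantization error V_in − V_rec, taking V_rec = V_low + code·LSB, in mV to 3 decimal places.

One LSB is 6.2 V / 512 = 12.109 mV.
(V_in − V_low)/LSB = (-0.9955 − (−3.1))/0.0121094 = 173.7910 → code 174 (round).
Code 174 maps back to (−3.1) + 174×0.0121094 V = -0.99296875 V.
V_in − V_rec = -0.00253125 V = -2.531 mV.

-2.531 mV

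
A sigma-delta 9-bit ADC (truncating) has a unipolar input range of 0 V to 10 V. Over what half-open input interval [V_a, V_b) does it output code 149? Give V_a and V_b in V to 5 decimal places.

LSB = 10/2^9 = 19.531 mV.
V_a = V_low + 149·LSB = 2.91016 V; V_b = V_low + 150·LSB = 2.92969 V.

[2.91016 V, 2.92969 V)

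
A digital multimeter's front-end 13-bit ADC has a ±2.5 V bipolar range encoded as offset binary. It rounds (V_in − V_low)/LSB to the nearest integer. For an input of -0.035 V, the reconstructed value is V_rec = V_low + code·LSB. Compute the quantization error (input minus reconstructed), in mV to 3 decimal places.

Step size: 5 V ÷ 2^13 = 0.610 mV.
(V_in − V_low)/LSB = (-0.035 − (−2.5))/0.000610352 = 4038.6560 → code 4039 (round).
V_rec = (−2.5) + 4039·0.000610352 = -0.034790039 V.
Error = -0.035 − (−0.034790039) = -0.000209961 V = -0.210 mV.

-0.210 mV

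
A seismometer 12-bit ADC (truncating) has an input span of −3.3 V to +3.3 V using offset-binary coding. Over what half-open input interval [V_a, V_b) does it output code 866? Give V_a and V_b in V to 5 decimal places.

LSB = 6.6/2^12 = 1.611 mV.
V_a = V_low + 866·LSB = -1.90459 V; V_b = V_low + 867·LSB = -1.90298 V.

[-1.90459 V, -1.90298 V)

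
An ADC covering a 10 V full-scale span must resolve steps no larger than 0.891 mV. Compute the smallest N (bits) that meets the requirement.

14 bits

Number of steps required ≥ 10 V / 0.891 mV = 11223.34.
Need 2^N ≥ 11223.34; 2^13 = 8192, 2^14 = 16384.
Minimum N = 14.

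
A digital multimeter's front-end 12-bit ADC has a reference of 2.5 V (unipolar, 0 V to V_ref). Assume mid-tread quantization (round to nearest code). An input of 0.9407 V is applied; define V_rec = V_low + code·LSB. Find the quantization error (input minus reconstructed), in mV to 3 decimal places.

0.148 mV

Step size: 2.5 V ÷ 2^12 = 0.610 mV.
(0.9407 − 0)/0.000610352 = 1541.2429; round gives code 1541.
Code 1541 maps back to 0 + 1541×0.000610352 V = 0.94055176 V.
Difference: 0.000148242 V → 0.148 mV.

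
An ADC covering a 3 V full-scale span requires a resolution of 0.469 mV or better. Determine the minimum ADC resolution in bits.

Number of steps required ≥ 3 V / 0.469 mV = 6396.59.
Need 2^N ≥ 6396.59; 2^12 = 4096, 2^13 = 8192.
Minimum N = 13.

13 bits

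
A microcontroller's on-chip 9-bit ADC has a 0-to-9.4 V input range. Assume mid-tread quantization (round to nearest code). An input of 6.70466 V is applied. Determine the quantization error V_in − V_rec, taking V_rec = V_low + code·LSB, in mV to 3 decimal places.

One LSB is 9.4 V / 512 = 18.359 mV.
Scaled input = 365.1900 LSBs, so code = 365.
Reconstructed: 6.7011719 V.
Error = 6.70466 − 6.7011719 = 0.00348812 V = 3.488 mV.

3.488 mV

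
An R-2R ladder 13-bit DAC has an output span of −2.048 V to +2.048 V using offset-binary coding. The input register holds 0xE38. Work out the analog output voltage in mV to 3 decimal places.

LSB = 4.096 V / 2^13 = 0.500 mV.
Code 0xE38 = 3640 decimal.
V_out = (−2.048) + 3640 × 0.0005 V = -0.228 V.
= -228.000 mV.

-228.000 mV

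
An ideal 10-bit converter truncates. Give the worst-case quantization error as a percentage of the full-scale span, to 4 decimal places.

0.0977 %

Truncating → worst-case error = 1 LSB = V_FS/2^10, so 100/1024 = 0.0976562 % of full scale.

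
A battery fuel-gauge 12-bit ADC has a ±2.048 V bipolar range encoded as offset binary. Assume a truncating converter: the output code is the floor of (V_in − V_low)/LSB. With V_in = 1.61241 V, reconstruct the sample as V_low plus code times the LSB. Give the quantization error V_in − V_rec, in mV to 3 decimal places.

0.410 mV

One LSB is 4.096 V / 4096 = 1.000 mV.
(1.61241 − (−2.048))/0.001 = 3660.4100; ⌊·⌋ gives code 3660.
V_rec = (−2.048) + 3660·0.001 = 1.612 V.
Difference: 0.00041 V → 0.410 mV.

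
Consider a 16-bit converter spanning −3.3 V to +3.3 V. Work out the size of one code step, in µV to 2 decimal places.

Full-scale span = 6.6 V.
LSB = 6.6 / 2^16 = 6.6 / 65536 = 0.000100708 V = 100.71 µV.

100.71 µV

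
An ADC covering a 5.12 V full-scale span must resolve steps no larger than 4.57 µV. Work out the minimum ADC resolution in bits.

Number of steps required ≥ 5.12 V / 4.57 µV = 1120350.11.
Need 2^N ≥ 1120350.11; 2^20 = 1048576, 2^21 = 2097152.
Minimum N = 21.

21 bits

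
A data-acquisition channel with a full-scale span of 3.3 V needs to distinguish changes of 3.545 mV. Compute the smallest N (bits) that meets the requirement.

10 bits

Number of steps required ≥ 3.3 V / 3.545 mV = 930.89.
Need 2^N ≥ 930.89; 2^9 = 512, 2^10 = 1024.
Minimum N = 10.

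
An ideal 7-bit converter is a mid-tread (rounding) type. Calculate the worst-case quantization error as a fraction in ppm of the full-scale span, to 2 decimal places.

Rounding → worst-case error = ½ LSB = V_FS/2^8, so 1e+06/256 = 3906.25 ppm of full scale.

3906.25 ppm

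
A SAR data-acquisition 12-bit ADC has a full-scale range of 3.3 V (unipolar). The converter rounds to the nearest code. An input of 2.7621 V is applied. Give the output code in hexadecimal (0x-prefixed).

Full-scale span = 3.3 V; LSB = 3.3/2^12 = 0.806 mV.
Input sits at 3428.352 steps above V_low.
So the output code is 3428.
In hexadecimal (0x-prefixed): 0xD64.

code 0xD64 (decimal 3428)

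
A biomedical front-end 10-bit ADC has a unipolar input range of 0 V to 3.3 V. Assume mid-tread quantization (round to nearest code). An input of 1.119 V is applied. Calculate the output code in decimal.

LSB = 3.3 V / 1024 = 3.223 mV.
(V_in − V_low)/LSB = (1.119 − 0) / 0.00322266 = 347.229.
So the output code is 347.

code 347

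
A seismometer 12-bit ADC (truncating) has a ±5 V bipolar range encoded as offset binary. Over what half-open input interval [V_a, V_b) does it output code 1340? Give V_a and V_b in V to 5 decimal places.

LSB = 10/2^12 = 2.441 mV.
V_a = V_low + 1340·LSB = -1.72852 V; V_b = V_low + 1341·LSB = -1.72607 V.

[-1.72852 V, -1.72607 V)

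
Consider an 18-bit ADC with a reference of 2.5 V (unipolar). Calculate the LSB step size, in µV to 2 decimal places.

9.54 µV

Full-scale span = 2.5 V.
LSB = 2.5 / 2^18 = 2.5 / 262144 = 9.53674e-06 V = 9.54 µV.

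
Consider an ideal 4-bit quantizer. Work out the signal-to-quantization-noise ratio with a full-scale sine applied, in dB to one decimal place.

SNR ≈ 6.02·N + 1.76 dB = 6.02·4 + 1.76 = 25.84 dB.

25.8 dB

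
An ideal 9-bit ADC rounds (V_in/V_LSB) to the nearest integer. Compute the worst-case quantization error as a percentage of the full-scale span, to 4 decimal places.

Rounding → worst-case error = ½ LSB = V_FS/2^10, so 100/1024 = 0.0976562 % of full scale.

0.0977 %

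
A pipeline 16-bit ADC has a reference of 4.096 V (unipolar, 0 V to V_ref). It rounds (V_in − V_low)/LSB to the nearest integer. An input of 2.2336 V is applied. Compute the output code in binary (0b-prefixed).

With 65536 levels over 4.096 V, one step is 62.50 µV.
Input sits at 35737.600 steps above V_low.
Round → code 35738.
In binary (0b-prefixed): 0b1000101110011010.

code 0b1000101110011010 (decimal 35738)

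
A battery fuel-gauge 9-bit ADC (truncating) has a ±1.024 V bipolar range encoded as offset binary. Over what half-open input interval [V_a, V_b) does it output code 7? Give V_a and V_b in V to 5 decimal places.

LSB = 2.048/2^9 = 4.000 mV.
V_a = V_low + 7·LSB = -0.996 V; V_b = V_low + 8·LSB = -0.992 V.

[-0.99600 V, -0.99200 V)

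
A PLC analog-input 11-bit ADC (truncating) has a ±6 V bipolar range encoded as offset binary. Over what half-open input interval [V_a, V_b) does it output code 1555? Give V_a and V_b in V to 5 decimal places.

[3.11133 V, 3.11719 V)

LSB = 12/2^11 = 5.859 mV.
V_a = V_low + 1555·LSB = 3.11133 V; V_b = V_low + 1556·LSB = 3.11719 V.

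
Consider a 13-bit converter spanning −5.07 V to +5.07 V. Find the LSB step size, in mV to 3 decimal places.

1.238 mV

Full-scale span = 10.14 V.
LSB = 10.14 / 2^13 = 10.14 / 8192 = 0.00123779 V = 1.238 mV.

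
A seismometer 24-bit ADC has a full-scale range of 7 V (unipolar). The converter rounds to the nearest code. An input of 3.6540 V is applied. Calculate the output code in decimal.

Full-scale span = 7 V; LSB = 7/2^24 = 0.42 µV.
(3.6540 − 0) / 4.17233e-07 = 8757706.752 LSBs.
So the output code is 8757707.

code 8757707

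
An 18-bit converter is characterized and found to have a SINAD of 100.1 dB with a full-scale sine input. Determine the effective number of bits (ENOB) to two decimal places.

ENOB = (SINAD − 1.76) / 6.02 = (100.1 − 1.76)/6.02 = 16.336.

16.34 bits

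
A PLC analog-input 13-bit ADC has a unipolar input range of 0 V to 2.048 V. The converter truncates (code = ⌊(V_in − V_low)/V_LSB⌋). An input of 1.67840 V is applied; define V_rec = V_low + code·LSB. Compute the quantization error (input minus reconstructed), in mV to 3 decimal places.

0.150 mV

LSB = 2.048/2^13 = 250.00 µV.
(V_in − V_low)/LSB = (1.67840 − 0)/0.00025 = 6713.6000 → code 6713 (floor).
V_rec = 0 + 6713·0.00025 = 1.67825 V.
Error = 1.67840 − 1.67825 = 0.00015 V = 0.150 mV.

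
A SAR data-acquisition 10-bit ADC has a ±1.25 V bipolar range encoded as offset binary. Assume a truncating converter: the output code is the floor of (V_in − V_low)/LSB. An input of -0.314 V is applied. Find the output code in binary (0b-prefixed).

code 0b101111111 (decimal 383)

LSB = 2.5 V / 1024 = 2.441 mV.
(-0.314 − (−1.25)) / 0.00244141 = 383.386 LSBs.
Floor → code 383.
In binary (0b-prefixed): 0b101111111.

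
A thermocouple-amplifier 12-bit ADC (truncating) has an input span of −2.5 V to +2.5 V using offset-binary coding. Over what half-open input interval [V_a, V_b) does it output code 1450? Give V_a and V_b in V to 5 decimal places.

[-0.72998 V, -0.72876 V)

LSB = 5/2^12 = 1.221 mV.
V_a = V_low + 1450·LSB = -0.72998 V; V_b = V_low + 1451·LSB = -0.72876 V.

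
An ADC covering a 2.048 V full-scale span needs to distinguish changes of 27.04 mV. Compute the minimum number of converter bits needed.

Number of steps required ≥ 2.048 V / 27.04 mV = 75.74.
Need 2^N ≥ 75.74; 2^6 = 64, 2^7 = 128.
Minimum N = 7.

7 bits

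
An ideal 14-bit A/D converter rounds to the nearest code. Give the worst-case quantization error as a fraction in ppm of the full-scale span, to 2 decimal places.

30.52 ppm

Rounding → worst-case error = ½ LSB = V_FS/2^15, so 1e+06/32768 = 30.5176 ppm of full scale.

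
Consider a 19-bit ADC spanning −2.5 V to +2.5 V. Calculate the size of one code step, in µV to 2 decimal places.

9.54 µV

Full-scale span = 5 V.
LSB = 5 / 2^19 = 5 / 524288 = 9.53674e-06 V = 9.54 µV.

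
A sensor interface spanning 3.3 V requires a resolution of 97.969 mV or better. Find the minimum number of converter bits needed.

6 bits

Number of steps required ≥ 3.3 V / 97.969 mV = 33.68.
Need 2^N ≥ 33.68; 2^5 = 32, 2^6 = 64.
Minimum N = 6.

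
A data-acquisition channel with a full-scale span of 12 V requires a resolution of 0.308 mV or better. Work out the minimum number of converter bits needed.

16 bits

Number of steps required ≥ 12 V / 0.308 mV = 38961.04.
Need 2^N ≥ 38961.04; 2^15 = 32768, 2^16 = 65536.
Minimum N = 16.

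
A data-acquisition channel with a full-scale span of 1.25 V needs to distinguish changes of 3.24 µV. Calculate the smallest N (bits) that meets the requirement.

Number of steps required ≥ 1.25 V / 3.24 µV = 385802.47.
Need 2^N ≥ 385802.47; 2^18 = 262144, 2^19 = 524288.
Minimum N = 19.

19 bits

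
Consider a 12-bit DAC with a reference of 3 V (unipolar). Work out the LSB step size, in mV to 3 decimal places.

0.732 mV

Full-scale span = 3 V.
LSB = 3 / 2^12 = 3 / 4096 = 0.000732422 V = 0.732 mV.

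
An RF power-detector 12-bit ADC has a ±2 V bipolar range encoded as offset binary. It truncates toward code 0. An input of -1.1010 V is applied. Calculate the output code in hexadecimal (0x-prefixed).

code 0x398 (decimal 920)

With 4096 levels over 4 V, one step is 0.977 mV.
(V_in − V_low)/LSB = (-1.1010 − (−2)) / 0.000976562 = 920.576.
⌊·⌋(920.576) = 920.
In hexadecimal (0x-prefixed): 0x398.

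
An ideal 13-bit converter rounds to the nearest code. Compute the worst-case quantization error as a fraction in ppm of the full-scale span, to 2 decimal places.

61.04 ppm

Rounding → worst-case error = ½ LSB = V_FS/2^14, so 1e+06/16384 = 61.0352 ppm of full scale.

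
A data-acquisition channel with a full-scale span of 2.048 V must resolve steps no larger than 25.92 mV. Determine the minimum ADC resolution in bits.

7 bits

Number of steps required ≥ 2.048 V / 25.92 mV = 79.01.
Need 2^N ≥ 79.01; 2^6 = 64, 2^7 = 128.
Minimum N = 7.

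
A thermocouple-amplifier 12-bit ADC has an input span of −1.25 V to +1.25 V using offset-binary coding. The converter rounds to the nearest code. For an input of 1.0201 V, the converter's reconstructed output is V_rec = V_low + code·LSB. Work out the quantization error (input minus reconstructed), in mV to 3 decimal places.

One LSB is 2.5 V / 4096 = 0.610 mV.
(V_in − V_low)/LSB = (1.0201 − (−1.25))/0.000610352 = 3719.3318 → code 3719 (round).
V_rec = (−1.25) + 3719·0.000610352 = 1.0198975 V.
Difference: 0.000202539 V → 0.203 mV.

0.203 mV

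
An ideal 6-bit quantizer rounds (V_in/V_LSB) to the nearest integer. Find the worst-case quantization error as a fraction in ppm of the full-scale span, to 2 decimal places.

Rounding → worst-case error = ½ LSB = V_FS/2^7, so 1e+06/128 = 7812.5 ppm of full scale.

7812.50 ppm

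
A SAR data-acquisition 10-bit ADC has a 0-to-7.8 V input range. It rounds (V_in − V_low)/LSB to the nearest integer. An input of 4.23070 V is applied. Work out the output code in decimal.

code 555

With 1024 levels over 7.8 V, one step is 7.617 mV.
(V_in − V_low)/LSB = (4.23070 − 0) / 0.00761719 = 555.415.
So the output code is 555.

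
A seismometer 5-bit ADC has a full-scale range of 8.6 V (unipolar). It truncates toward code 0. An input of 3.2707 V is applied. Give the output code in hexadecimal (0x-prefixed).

Full-scale span = 8.6 V; LSB = 8.6/2^5 = 268.750 mV.
Input sits at 12.170 steps above V_low.
⌊·⌋(12.170) = 12.
In hexadecimal (0x-prefixed): 0xC.

code 0xC (decimal 12)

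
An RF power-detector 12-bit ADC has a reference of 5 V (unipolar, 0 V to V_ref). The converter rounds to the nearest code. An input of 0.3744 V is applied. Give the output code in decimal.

code 307

Full-scale span = 5 V; LSB = 5/2^12 = 1.221 mV.
Input sits at 306.708 steps above V_low.
round(306.708) = 307.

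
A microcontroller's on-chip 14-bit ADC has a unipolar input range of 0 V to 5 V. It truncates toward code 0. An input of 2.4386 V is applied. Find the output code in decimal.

LSB = 5 V / 16384 = 305.18 µV.
Input sits at 7990.804 steps above V_low.
So the output code is 7990.

code 7990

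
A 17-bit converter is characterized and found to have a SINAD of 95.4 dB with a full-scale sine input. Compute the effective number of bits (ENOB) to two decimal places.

ENOB = (SINAD − 1.76) / 6.02 = (95.4 − 1.76)/6.02 = 15.555.

15.55 bits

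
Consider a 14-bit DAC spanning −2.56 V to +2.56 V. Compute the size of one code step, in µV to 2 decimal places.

Full-scale span = 5.12 V.
LSB = 5.12 / 2^14 = 5.12 / 16384 = 0.0003125 V = 312.50 µV.

312.50 µV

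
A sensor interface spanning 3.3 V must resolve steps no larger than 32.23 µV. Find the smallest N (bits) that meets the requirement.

17 bits

Number of steps required ≥ 3.3 V / 32.23 µV = 102389.08.
Need 2^N ≥ 102389.08; 2^16 = 65536, 2^17 = 131072.
Minimum N = 17.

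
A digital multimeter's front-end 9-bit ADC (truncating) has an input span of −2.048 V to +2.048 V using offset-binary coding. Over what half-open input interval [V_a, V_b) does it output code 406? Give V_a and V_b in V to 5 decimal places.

[1.20000 V, 1.20800 V)

LSB = 4.096/2^9 = 8.000 mV.
V_a = V_low + 406·LSB = 1.2 V; V_b = V_low + 407·LSB = 1.208 V.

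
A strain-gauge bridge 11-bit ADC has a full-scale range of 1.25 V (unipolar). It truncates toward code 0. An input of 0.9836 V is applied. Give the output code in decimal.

code 1611

With 2048 levels over 1.25 V, one step is 0.610 mV.
Input sits at 1611.530 steps above V_low.
Floor → code 1611.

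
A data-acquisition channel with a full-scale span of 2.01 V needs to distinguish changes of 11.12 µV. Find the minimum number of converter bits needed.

Number of steps required ≥ 2.01 V / 11.12 µV = 180755.40.
Need 2^N ≥ 180755.40; 2^17 = 131072, 2^18 = 262144.
Minimum N = 18.

18 bits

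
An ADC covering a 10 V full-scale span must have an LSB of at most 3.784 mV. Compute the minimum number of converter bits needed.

12 bits

Number of steps required ≥ 10 V / 3.784 mV = 2642.71.
Need 2^N ≥ 2642.71; 2^11 = 2048, 2^12 = 4096.
Minimum N = 12.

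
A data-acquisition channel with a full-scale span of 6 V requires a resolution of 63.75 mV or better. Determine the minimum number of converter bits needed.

7 bits

Number of steps required ≥ 6 V / 63.75 mV = 94.12.
Need 2^N ≥ 94.12; 2^6 = 64, 2^7 = 128.
Minimum N = 7.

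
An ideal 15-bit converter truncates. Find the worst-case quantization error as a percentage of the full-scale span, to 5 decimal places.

Truncating → worst-case error = 1 LSB = V_FS/2^15, so 100/32768 = 0.00305176 % of full scale.

0.00305 %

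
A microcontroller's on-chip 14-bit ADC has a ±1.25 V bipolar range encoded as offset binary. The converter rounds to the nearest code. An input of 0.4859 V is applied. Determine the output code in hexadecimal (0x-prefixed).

code 0x2C70 (decimal 11376)

LSB = 2.5 V / 16384 = 152.59 µV.
Input sits at 11376.394 steps above V_low.
So the output code is 11376.
In hexadecimal (0x-prefixed): 0x2C70.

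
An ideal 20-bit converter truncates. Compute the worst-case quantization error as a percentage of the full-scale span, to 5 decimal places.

0.00010 %

Truncating → worst-case error = 1 LSB = V_FS/2^20, so 100/1048576 = 9.53674e-05 % of full scale.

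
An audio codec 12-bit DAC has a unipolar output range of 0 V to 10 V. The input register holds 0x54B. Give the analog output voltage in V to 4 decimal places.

LSB = 10 V / 2^12 = 2.441 mV.
Code 0x54B = 1355 decimal.
V_out = 0 + 1355 × 0.00244141 V = 3.30811 V.

3.3081 V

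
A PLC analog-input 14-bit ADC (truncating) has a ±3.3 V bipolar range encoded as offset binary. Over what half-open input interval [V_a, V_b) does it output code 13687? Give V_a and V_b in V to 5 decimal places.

LSB = 6.6/2^14 = 402.83 µV.
V_a = V_low + 13687·LSB = 2.21356 V; V_b = V_low + 13688·LSB = 2.21396 V.

[2.21356 V, 2.21396 V)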